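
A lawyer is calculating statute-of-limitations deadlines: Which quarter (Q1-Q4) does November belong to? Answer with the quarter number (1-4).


Month: November (month 11)
Q1: January-March (months 1-3)
Q2: April-June (months 4-6)
Q3: July-September (months 7-9)
Q4: October-December (months 10-12)
Month 11 falls in Q4

4


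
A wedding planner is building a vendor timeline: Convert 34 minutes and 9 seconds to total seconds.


Minutes: 34
Extra seconds: 9
Seconds per minute: 60
Minutes to seconds: 34 x 60 = 2040
Total: 2040 + 9 = 2049

2049


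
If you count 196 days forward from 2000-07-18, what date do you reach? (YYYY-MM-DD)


Start: 2000-07-18
Adding 196 days
Days remaining in July: 13
After July: 183 days still to add
August 2000: 31 days, 152 remaining
September 2000: 30 days, 122 remaining
October 2000: 31 days, 91 remaining
November 2000: 30 days, 61 remaining
Result: 2001-01-30

2001-01-30


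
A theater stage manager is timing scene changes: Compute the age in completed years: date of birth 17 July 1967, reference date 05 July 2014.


Birth: 1967-07-17
Reference: 2014-07-05
Year difference: 2014 - 1967 = 47
Has birthday (07-17) occurred by 07-05? No
Birthday not yet reached this year -> subtract 1
Age in full years: 46

46


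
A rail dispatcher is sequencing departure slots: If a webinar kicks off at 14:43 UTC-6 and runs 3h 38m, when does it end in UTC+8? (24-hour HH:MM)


Start: 14:43 in UTC-6
Step 1 - add duration:
  minutes: 43 + 38 = 81 (carry 1h)
  hours: 14 + 3 + 1 = 18
  end in UTC-6: 18:21
Step 2 - convert UTC-6 -> UTC+8:
  offset difference: 8 - (-6) = 14 hours
  18 + (14) = 32 -> mod 24 = 8
Result: 08:21 in UTC+8

08:21


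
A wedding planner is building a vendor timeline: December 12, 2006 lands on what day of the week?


Date: 2006-12-12
January 1, 2006 is a Sunday
Day of year: 346
Offset from Jan 1: 345 days
345 mod 7 = 2
Result: Tuesday

Tuesday


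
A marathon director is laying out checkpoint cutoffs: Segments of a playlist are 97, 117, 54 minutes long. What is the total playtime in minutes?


Durations: 97, 117, 54
Running sum: 97
+ 117 = 214
+ 54 = 268
Total duration: 268 minutes
That is 4 hours and 28 minutes

268


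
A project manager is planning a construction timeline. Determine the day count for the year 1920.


Year: 1920
Check leap year rules:
Divisible by 4? Yes
Divisible by 100? No
1920 is a leap year
Days: 366

366


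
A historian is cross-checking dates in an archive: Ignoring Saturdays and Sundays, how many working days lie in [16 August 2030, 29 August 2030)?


Start: 2030-08-16 (Friday)
End (exclusive): 2030-08-29 (Thursday)
Total calendar days: 13
Full weeks: 13 // 7 = 1 -> 5 weekdays
Remaining 6 days starting on Friday:
  Fri(w), Sat(-), Sun(-), Mon(w), Tue(w), Wed(w) -> 4 weekdays
Total business days: 5 + 4 = 9

9


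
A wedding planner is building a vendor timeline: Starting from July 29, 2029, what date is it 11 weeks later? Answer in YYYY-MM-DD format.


Start: 2029-07-29
Weeks to add: 11
Convert to days: 11 x 7 = 77 days
Add 77 days to 2029-07-29
Result: 2029-10-14

2029-10-14


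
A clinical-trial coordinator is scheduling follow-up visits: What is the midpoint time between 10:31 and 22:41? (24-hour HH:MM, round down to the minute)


Start time: 10:31 = 631 minutes from midnight
End time: 22:41 = 1361 minutes from midnight
Sum: 631 + 1361 = 1992
Midpoint: 1992 / 2 = 996 minutes
Convert: 996 / 60 = 16 hours, 36 minutes
Result: 16:36

16:36


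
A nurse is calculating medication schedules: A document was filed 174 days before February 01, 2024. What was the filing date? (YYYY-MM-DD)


Start: 2024-02-01
Subtracting 174 days
Days already passed in February: 1
After going back through February: 173 more days to subtract
January 2024: 31 days, 142 remaining
December 2023: 31 days, 111 remaining
November 2023: 30 days, 81 remaining
October 2023: 31 days, 50 remaining
Result: 2023-08-11

2023-08-11


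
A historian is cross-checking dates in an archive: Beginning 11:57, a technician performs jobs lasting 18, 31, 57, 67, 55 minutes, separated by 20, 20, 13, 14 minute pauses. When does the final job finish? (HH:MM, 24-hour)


Start: 11:57 = 717 min from midnight
  after task 1 (18 min): 12:15
  after break (20 min): 12:35
  after task 2 (31 min): 13:06
  after break (20 min): 13:26
  after task 3 (57 min): 14:23
  after break (13 min): 14:36
  after task 4 (67 min): 15:43
  after break (14 min): 15:57
  after task 5 (55 min): 16:52
Total elapsed: 295 minutes
End time: 16:52

16:52


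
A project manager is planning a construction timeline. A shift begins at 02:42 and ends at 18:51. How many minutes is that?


Start time: 02:42 = 162 minutes from midnight
End time: 18:51 = 1131 minutes from midnight
Difference: 1131 - 162 = 969 minutes
That is 16 hours and 9 minutes

969


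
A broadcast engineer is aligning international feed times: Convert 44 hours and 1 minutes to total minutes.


Hours: 44
Extra minutes: 1
Minutes per hour: 60
Hours to minutes: 44 x 60 = 2640
Total: 2640 + 1 = 2641

2641


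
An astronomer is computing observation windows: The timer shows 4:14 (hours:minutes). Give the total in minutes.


Hours: 4
Minutes: 14
Convert hours to minutes: 4 x 60 = 240
Add remaining minutes: 240 + 14 = 254

254


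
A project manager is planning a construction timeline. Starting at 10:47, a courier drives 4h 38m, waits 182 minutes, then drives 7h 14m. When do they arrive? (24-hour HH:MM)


Depart: 10:47
Leg 1: +278 min -> 15:25
Layover: +182 min -> 18:27
Leg 2: +434 min -> 01:41
Total travel: 894 minutes = 14h 54m
Arrival: 01:41

01:41


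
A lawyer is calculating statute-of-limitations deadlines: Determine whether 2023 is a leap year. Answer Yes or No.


Year: 2023
Divisible by 4? 2023 / 4 = 505.75 -> No
Not divisible by 4, so NOT a leap year

No


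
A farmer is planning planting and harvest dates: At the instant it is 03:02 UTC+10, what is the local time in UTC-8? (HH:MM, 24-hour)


Local time: 03:02 at UTC+10 (offset 10h)
Target zone: UTC-8 (offset -8h)
Difference: -8 - (10) = -18 hours
Calculation: 3 + (-18) = -15
Wraparound: (-15) mod 24 = 9
Result: 09:02

09:02


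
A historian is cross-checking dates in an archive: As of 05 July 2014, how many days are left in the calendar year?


Start: July 05, 2014
End: December 31, 2014
Days left in July: 26
August: 31
September: 30
October: 31
November: 30
... plus remaining months
Sum of remaining months: 153
Total: 26 + 153 = 179

179


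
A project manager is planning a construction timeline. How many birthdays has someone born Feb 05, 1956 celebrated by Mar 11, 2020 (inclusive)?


Birth: 1956-02-05
Reference: 2020-03-11
Year difference: 2020 - 1956 = 64
Has birthday (02-05) occurred by 03-11? Yes
Age in full years: 64

64


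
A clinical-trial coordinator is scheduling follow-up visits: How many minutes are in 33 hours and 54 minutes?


Hours: 33
Extra minutes: 54
Minutes per hour: 60
Hours to minutes: 33 x 60 = 1980
Total: 1980 + 54 = 2034

2034


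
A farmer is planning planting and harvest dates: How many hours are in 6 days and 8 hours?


Days: 6
Extra hours: 8
Hours per day: 24
Days to hours: 6 x 24 = 144
Total: 144 + 8 = 152

152


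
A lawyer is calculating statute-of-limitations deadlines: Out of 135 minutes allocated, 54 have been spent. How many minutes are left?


Total budget: 135 minutes
Time used: 54 minutes
Remaining: 135 - 54 = 81 minutes
Percent used: 40.0%
Percent remaining: 60.0%

81


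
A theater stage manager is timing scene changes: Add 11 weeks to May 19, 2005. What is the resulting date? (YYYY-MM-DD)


Start: 2005-05-19
Weeks to add: 11
Convert to days: 11 x 7 = 77 days
Add 77 days to 2005-05-19
Result: 2005-08-04

2005-08-04


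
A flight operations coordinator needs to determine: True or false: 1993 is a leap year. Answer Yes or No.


Year: 1993
Divisible by 4? 1993 / 4 = 498.25 -> No
Not divisible by 4, so NOT a leap year

No


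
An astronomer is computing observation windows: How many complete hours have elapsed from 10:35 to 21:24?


Start: 10:35
End: 21:24
Hour difference: 21 - 10 = 11 hours
Minute difference: 24 - 35 = -11 minutes
Total minutes: 649
Complete hours: 649 / 60 = 10 (remainder 49)

10


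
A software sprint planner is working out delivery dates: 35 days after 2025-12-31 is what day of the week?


Start: 2025-12-31 (Wednesday)
Step 1 - find target date: add 35 days
  2025-12-31 + 35 days = 2026-02-04
Step 2 - day of week:
  35 mod 7 = 0
  Wednesday + 0 days -> Wednesday
Result: Wednesday (2026-02-04)

Wednesday


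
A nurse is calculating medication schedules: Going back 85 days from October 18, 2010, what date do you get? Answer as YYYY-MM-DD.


Start: 2010-10-18
Subtracting 85 days
Days already passed in October: 18
After going back through October: 67 more days to subtract
September 2010: 30 days, 37 remaining
August 2010: 31 days, 6 remaining
July 2010 has 31 days, need 6
Result: 2010-07-25

2010-07-25


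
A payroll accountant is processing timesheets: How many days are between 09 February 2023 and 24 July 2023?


Start date: 2023-02-09
End date: 2023-07-24
Feb 2023: +20 days
Mar 2023: +31 days
Apr 2023: +30 days
... (3 more months)
Total: 165 days

165


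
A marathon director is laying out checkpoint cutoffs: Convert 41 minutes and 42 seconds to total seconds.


Minutes: 41
Extra seconds: 42
Seconds per minute: 60
Minutes to seconds: 41 x 60 = 2460
Total: 2460 + 42 = 2502

2502


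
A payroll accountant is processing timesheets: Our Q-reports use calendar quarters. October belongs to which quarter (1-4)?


Month: October (month 10)
Q1: January-March (months 1-3)
Q2: April-June (months 4-6)
Q3: July-September (months 7-9)
Q4: October-December (months 10-12)
Month 10 falls in Q4

4


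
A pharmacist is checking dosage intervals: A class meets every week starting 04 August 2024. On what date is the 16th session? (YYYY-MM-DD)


First occurrence: 2024-08-04 (occurrence 1)
Each occurrence is 7 days after the previous.
Occurrence 16 is 15 weeks after the first.
15 weeks = 105 days
2024-08-04 + 105 days = 2024-11-17

2024-11-17


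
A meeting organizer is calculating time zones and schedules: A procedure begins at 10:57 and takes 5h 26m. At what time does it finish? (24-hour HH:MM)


Start time: 10:57
Adding: 5 hours 26 minutes
Minutes: 57 + 26 = 83
Minute overflow: 83 >= 60, so carry 1 hour, minutes = 23
Hours: 10 + 5 + 1 = 16
Result: 16:23

16:23


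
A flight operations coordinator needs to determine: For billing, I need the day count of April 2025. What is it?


Month: April
Year: 2025
April is a 30-day month
Total: 30 days

30


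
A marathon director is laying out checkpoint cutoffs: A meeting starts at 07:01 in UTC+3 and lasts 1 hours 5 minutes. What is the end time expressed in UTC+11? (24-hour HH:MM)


Start: 07:01 in UTC+3
Step 1 - add duration:
  minutes: 1 + 5 = 6
  hours: 7 + 1 + 0 = 8
  end in UTC+3: 08:06
Step 2 - convert UTC+3 -> UTC+11:
  offset difference: 11 - (3) = 8 hours
  8 + (8) = 16 -> mod 24 = 16
Result: 16:06 in UTC+11

16:06


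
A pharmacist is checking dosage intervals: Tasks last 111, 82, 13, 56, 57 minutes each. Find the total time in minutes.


Durations: 111, 82, 13, 56, 57
Running sum: 111
+ 82 = 193
+ 13 = 206
+ 56 = 262
+ 57 = 319
Total duration: 319 minutes
That is 5 hours and 19 minutes

319


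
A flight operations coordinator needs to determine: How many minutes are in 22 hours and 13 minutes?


Hours: 22
Minutes: 13
Convert hours to minutes: 22 x 60 = 1320
Add remaining minutes: 1320 + 13 = 1333

1333


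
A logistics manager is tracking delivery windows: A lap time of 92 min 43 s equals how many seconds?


Minutes: 92
Seconds: 43
Convert minutes to seconds: 92 x 60 = 5520
Add remaining seconds: 5520 + 43 = 5563

5563


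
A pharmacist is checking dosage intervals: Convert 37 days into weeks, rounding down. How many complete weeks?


Total days: 37
Days per week: 7
Division: 37 / 7 = 5 remainder 2
Complete weeks: 5
Remaining days: 2

5


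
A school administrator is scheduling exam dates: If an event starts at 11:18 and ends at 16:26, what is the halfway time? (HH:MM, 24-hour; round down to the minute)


Start time: 11:18 = 678 minutes from midnight
End time: 16:26 = 986 minutes from midnight
Sum: 678 + 986 = 1664
Midpoint: 1664 / 2 = 832 minutes
Convert: 832 / 60 = 13 hours, 52 minutes
Result: 13:52

13:52


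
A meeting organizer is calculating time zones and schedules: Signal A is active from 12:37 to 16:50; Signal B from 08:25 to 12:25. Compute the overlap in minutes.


Interval A: [757, 1010] minutes from midnight
Interval B: [505, 745] minutes from midnight
Overlap start = max(757, 505) = 757
Overlap end = min(1010, 745) = 745
End <= start, so the intervals do not overlap: 0 minutes

0


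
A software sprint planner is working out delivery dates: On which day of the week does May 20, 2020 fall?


Date: 2020-05-20
January 1, 2020 is a Wednesday
Day of year: 141
Offset from Jan 1: 140 days
140 mod 7 = 0
Result: Wednesday

Wednesday


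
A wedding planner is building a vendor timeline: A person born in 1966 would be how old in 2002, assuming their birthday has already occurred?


Birth year: 1966
Current year: 2002
Age = current year - birth year
Age = 2002 - 1966 = 36

36


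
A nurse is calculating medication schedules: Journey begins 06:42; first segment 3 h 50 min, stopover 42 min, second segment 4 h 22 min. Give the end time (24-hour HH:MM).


Depart: 06:42
Leg 1: +230 min -> 10:32
Layover: +42 min -> 11:14
Leg 2: +262 min -> 15:36
Total travel: 534 minutes = 8h 54m
Arrival: 15:36

15:36


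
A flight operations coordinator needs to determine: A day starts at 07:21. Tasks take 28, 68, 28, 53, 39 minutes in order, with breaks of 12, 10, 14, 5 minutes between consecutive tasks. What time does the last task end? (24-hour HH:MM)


Start: 07:21 = 441 min from midnight
  after task 1 (28 min): 07:49
  after break (12 min): 08:01
  after task 2 (68 min): 09:09
  after break (10 min): 09:19
  after task 3 (28 min): 09:47
  after break (14 min): 10:01
  after task 4 (53 min): 10:54
  after break (5 min): 10:59
  after task 5 (39 min): 11:38
Total elapsed: 257 minutes
End time: 11:38

11:38


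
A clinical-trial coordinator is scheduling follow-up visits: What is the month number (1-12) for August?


Calendar month order:
7. July
8. August <--
9. September
August is month number 8

8


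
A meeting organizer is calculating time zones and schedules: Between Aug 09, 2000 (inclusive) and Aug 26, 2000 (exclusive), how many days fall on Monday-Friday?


Start: 2000-08-09 (Wednesday)
End (exclusive): 2000-08-26 (Saturday)
Total calendar days: 17
Full weeks: 17 // 7 = 2 -> 10 weekdays
Remaining 3 days starting on Wednesday:
  Wed(w), Thu(w), Fri(w) -> 3 weekdays
Total business days: 10 + 3 = 13

13


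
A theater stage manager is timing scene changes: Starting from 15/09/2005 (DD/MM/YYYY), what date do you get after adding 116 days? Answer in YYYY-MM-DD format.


Start: 2005-09-15
Adding 116 days
Days remaining in September: 15
After September: 101 days still to add
October 2005: 31 days, 70 remaining
November 2005: 30 days, 40 remaining
December 2005: 31 days, 9 remaining
January 2006 has 31 days, need 9
Result: 2006-01-09

2006-01-09


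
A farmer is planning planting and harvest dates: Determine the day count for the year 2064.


Year: 2064
Check leap year rules:
Divisible by 4? Yes
Divisible by 100? No
2064 is a leap year
Days: 366

366


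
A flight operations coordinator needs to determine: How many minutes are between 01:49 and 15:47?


Start time: 01:49 = 109 minutes from midnight
End time: 15:47 = 947 minutes from midnight
Difference: 947 - 109 = 838 minutes
That is 13 hours and 58 minutes

838


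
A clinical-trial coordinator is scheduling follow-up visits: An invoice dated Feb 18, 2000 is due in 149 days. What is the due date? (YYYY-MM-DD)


Start: 2000-02-18
Adding 149 days
Days remaining in February: 11
After February: 138 days still to add
March 2000: 31 days, 107 remaining
April 2000: 30 days, 77 remaining
May 2000: 31 days, 46 remaining
June 2000: 30 days, 16 remaining
Result: 2000-07-16

2000-07-16


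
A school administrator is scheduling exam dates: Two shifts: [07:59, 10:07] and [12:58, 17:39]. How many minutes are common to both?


Interval A: [479, 607] minutes from midnight
Interval B: [778, 1059] minutes from midnight
Overlap start = max(479, 778) = 778
Overlap end = min(607, 1059) = 607
End <= start, so the intervals do not overlap: 0 minutes

0


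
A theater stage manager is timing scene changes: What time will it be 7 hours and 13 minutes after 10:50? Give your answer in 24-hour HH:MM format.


Start time: 10:50
Adding: 7 hours 13 minutes
Minutes: 50 + 13 = 63
Minute overflow: 63 >= 60, so carry 1 hour, minutes = 3
Hours: 10 + 7 + 1 = 18
Result: 18:03

18:03


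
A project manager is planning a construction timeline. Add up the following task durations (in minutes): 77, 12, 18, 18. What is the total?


Durations: 77, 12, 18, 18
Running sum: 77
+ 12 = 89
+ 18 = 107
+ 18 = 125
Total duration: 125 minutes
That is 2 hours and 5 minutes

125


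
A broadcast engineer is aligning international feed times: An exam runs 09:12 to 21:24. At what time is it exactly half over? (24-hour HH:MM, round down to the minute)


Start time: 09:12 = 552 minutes from midnight
End time: 21:24 = 1284 minutes from midnight
Sum: 552 + 1284 = 1836
Midpoint: 1836 / 2 = 918 minutes
Convert: 918 / 60 = 15 hours, 18 minutes
Result: 15:18

15:18


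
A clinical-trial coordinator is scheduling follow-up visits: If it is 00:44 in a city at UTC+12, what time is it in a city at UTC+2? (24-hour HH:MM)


Local time: 00:44 at UTC+12 (offset 12h)
Target zone: UTC+2 (offset 2h)
Difference: 2 - (12) = -10 hours
Calculation: 0 + (-10) = -10
Wraparound: (-10) mod 24 = 14
Result: 14:44

14:44


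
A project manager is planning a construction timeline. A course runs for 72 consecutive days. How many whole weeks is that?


Total days: 72
Days per week: 7
Division: 72 / 7 = 10 remainder 2
Complete weeks: 10
Remaining days: 2

10


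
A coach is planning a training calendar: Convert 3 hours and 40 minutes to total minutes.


Hours: 3
Minutes: 40
Convert hours to minutes: 3 x 60 = 180
Add remaining minutes: 180 + 40 = 220

220


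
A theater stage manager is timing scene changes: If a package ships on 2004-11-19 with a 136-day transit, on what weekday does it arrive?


Start: 2004-11-19 (Friday)
Step 1 - find target date: add 136 days
  2004-11-19 + 136 days = 2005-04-04
Step 2 - day of week:
  136 mod 7 = 3
  Friday + 3 days -> Monday
Result: Monday (2005-04-04)

Monday


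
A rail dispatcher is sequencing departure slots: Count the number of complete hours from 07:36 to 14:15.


Start: 07:36
End: 14:15
Hour difference: 14 - 7 = 7 hours
Minute difference: 15 - 36 = -21 minutes
Total minutes: 399
Complete hours: 399 / 60 = 6 (remainder 39)

6


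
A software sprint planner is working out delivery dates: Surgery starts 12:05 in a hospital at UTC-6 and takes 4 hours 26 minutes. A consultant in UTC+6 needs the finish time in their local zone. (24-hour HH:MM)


Start: 12:05 in UTC-6
Step 1 - add duration:
  minutes: 5 + 26 = 31
  hours: 12 + 4 + 0 = 16
  end in UTC-6: 16:31
Step 2 - convert UTC-6 -> UTC+6:
  offset difference: 6 - (-6) = 12 hours
  16 + (12) = 28 -> mod 24 = 4
Result: 04:31 in UTC+6

04:31


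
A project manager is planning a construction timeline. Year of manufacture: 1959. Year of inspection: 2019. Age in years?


Birth year: 1959
Current year: 2019
Age = current year - birth year
Age = 2019 - 1959 = 60

60


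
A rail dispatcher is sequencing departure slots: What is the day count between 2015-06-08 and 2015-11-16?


Start date: 2015-06-08
End date: 2015-11-16
Jun 2015: +23 days
Jul 2015: +31 days
Aug 2015: +31 days
... (3 more months)
Total: 161 days

161


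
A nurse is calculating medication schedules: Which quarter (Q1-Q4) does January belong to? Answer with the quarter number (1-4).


Month: January (month 1)
Q1: January-March (months 1-3)
Q2: April-June (months 4-6)
Q3: July-September (months 7-9)
Q4: October-December (months 10-12)
Month 1 falls in Q1

1


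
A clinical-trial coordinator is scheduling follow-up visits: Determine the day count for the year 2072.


Year: 2072
Check leap year rules:
Divisible by 4? Yes
Divisible by 100? No
2072 is a leap year
Days: 366

366


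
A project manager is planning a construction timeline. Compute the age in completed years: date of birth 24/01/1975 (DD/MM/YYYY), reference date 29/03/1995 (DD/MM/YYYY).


Birth: 1975-01-24
Reference: 1995-03-29
Year difference: 1995 - 1975 = 20
Has birthday (01-24) occurred by 03-29? Yes
Age in full years: 20

20


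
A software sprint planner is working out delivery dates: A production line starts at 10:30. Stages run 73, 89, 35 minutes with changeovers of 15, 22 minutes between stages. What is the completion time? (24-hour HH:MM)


Start: 10:30 = 630 min from midnight
  after task 1 (73 min): 11:43
  after break (15 min): 11:58
  after task 2 (89 min): 13:27
  after break (22 min): 13:49
  after task 3 (35 min): 14:24
Total elapsed: 234 minutes
End time: 14:24

14:24


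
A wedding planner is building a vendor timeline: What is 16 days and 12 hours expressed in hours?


Days: 16
Extra hours: 12
Hours per day: 24
Days to hours: 16 x 24 = 384
Total: 384 + 12 = 396

396


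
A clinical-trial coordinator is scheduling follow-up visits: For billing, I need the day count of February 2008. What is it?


Month: February
Year: 2008
2008 is a leap year
February has 29 days
Total: 29 days

29


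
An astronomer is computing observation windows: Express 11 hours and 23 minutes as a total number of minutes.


Hours: 11
Extra minutes: 23
Minutes per hour: 60
Hours to minutes: 11 x 60 = 660
Total: 660 + 23 = 683

683


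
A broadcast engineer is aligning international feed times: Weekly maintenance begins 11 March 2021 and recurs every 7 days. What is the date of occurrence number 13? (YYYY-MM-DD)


First occurrence: 2021-03-11 (occurrence 1)
Each occurrence is 7 days after the previous.
Occurrence 13 is 12 weeks after the first.
12 weeks = 84 days
2021-03-11 + 84 days = 2021-06-03

2021-06-03


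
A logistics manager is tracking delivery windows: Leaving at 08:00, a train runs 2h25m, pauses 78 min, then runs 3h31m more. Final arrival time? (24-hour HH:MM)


Depart: 08:00
Leg 1: +145 min -> 10:25
Layover: +78 min -> 11:43
Leg 2: +211 min -> 15:14
Total travel: 434 minutes = 7h 14m
Arrival: 15:14

15:14


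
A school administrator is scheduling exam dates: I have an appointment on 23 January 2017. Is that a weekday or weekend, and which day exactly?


Date: 2017-01-23
January 1, 2017 is a Sunday
Day of year: 23
Offset from Jan 1: 22 days
22 mod 7 = 1
Result: Monday

Monday


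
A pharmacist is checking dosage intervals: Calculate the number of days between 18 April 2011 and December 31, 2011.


Start: April 18, 2011
End: December 31, 2011
Days left in April: 12
May: 31
June: 30
July: 31
August: 31
... plus remaining months
Sum of remaining months: 245
Total: 12 + 245 = 257

257


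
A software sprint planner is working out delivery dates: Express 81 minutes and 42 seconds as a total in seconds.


Minutes: 81
Seconds: 42
Convert minutes to seconds: 81 x 60 = 4860
Add remaining seconds: 4860 + 42 = 4902

4902


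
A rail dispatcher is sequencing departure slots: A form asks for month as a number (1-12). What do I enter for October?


Calendar month order:
9. September
10. October <--
11. November
October is month number 10

10


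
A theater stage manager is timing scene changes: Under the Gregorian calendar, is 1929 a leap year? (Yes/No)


Year: 1929
Divisible by 4? 1929 / 4 = 482.25 -> No
Not divisible by 4, so NOT a leap year

No


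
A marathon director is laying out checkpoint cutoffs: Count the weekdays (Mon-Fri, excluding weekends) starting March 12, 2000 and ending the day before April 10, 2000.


Start: 2000-03-12 (Sunday)
End (exclusive): 2000-04-10 (Monday)
Total calendar days: 29
Full weeks: 29 // 7 = 4 -> 20 weekdays
Remaining 1 days starting on Sunday:
  Sun(-) -> 0 weekdays
Total business days: 20 + 0 = 20

20


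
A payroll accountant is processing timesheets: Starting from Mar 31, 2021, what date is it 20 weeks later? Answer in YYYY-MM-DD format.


Start: 2021-03-31
Weeks to add: 20
Convert to days: 20 x 7 = 140 days
Add 140 days to 2021-03-31
Result: 2021-08-18

2021-08-18


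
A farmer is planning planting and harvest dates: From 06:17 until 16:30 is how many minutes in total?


Start time: 06:17 = 377 minutes from midnight
End time: 16:30 = 990 minutes from midnight
Difference: 990 - 377 = 613 minutes
That is 10 hours and 13 minutes

613


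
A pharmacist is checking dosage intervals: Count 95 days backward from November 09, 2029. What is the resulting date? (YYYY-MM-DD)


Start: 2029-11-09
Subtracting 95 days
Days already passed in November: 9
After going back through November: 86 more days to subtract
October 2029: 31 days, 55 remaining
September 2029: 30 days, 25 remaining
August 2029 has 31 days, need 25
Result: 2029-08-06

2029-08-06


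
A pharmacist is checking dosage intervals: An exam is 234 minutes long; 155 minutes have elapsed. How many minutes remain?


Total budget: 234 minutes
Time used: 155 minutes
Remaining: 234 - 155 = 79 minutes
Percent used: 66.2%
Percent remaining: 33.8%

79


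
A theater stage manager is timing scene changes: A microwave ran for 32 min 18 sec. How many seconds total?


Minutes: 32
Extra seconds: 18
Seconds per minute: 60
Minutes to seconds: 32 x 60 = 1920
Total: 1920 + 18 = 1938

1938


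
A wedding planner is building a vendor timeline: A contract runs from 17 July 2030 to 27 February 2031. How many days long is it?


Start date: 2030-07-17
End date: 2031-02-27
Jul 2030: +15 days
Aug 2030: +31 days
Sep 2030: +30 days
... (5 more months)
Total: 225 days

225


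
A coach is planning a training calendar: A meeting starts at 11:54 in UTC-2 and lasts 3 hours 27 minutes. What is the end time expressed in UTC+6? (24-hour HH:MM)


Start: 11:54 in UTC-2
Step 1 - add duration:
  minutes: 54 + 27 = 81 (carry 1h)
  hours: 11 + 3 + 1 = 15
  end in UTC-2: 15:21
Step 2 - convert UTC-2 -> UTC+6:
  offset difference: 6 - (-2) = 8 hours
  15 + (8) = 23 -> mod 24 = 23
Result: 23:21 in UTC+6

23:21


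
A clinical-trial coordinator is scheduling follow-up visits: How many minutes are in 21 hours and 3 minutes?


Hours: 21
Minutes: 3
Convert hours to minutes: 21 x 60 = 1260
Add remaining minutes: 1260 + 3 = 1263

1263


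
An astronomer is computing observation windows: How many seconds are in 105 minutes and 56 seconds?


Minutes: 105
Seconds: 56
Convert minutes to seconds: 105 x 60 = 6300
Add remaining seconds: 6300 + 56 = 6356

6356


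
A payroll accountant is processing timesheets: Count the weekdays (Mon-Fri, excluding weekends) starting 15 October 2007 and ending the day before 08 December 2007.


Start: 2007-10-15 (Monday)
End (exclusive): 2007-12-08 (Saturday)
Total calendar days: 54
Full weeks: 54 // 7 = 7 -> 35 weekdays
Remaining 5 days starting on Monday:
  Mon(w), Tue(w), Wed(w), Thu(w), Fri(w) -> 5 weekdays
Total business days: 35 + 5 = 40

40


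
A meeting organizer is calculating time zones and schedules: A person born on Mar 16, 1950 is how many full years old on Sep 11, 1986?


Birth: 1950-03-16
Reference: 1986-09-11
Year difference: 1986 - 1950 = 36
Has birthday (03-16) occurred by 09-11? Yes
Age in full years: 36

36


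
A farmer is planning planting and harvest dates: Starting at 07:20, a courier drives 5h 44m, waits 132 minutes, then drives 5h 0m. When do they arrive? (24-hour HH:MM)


Depart: 07:20
Leg 1: +344 min -> 13:04
Layover: +132 min -> 15:16
Leg 2: +300 min -> 20:16
Total travel: 776 minutes = 12h 56m
Arrival: 20:16

20:16


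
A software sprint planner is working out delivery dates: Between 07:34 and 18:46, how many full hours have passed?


Start: 07:34
End: 18:46
Hour difference: 18 - 7 = 11 hours
Minute difference: 46 - 34 = 12 minutes
Total minutes: 672
Complete hours: 672 / 60 = 11 (remainder 12)

11


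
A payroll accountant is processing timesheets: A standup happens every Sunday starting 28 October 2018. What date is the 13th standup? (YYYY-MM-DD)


First occurrence: 2018-10-28 (occurrence 1)
Each occurrence is 7 days after the previous.
Occurrence 13 is 12 weeks after the first.
12 weeks = 84 days
2018-10-28 + 84 days = 2019-01-20

2019-01-20


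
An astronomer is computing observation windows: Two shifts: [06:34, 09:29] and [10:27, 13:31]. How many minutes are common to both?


Interval A: [394, 569] minutes from midnight
Interval B: [627, 811] minutes from midnight
Overlap start = max(394, 627) = 627
Overlap end = min(569, 811) = 569
End <= start, so the intervals do not overlap: 0 minutes

0


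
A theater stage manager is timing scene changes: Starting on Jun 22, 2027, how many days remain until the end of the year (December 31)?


Start: June 22, 2027
End: December 31, 2027
Days left in June: 8
July: 31
August: 31
September: 30
October: 31
... plus remaining months
Sum of remaining months: 184
Total: 8 + 184 = 192

192


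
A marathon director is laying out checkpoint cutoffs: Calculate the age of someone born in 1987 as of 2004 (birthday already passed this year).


Birth year: 1987
Current year: 2004
Age = current year - birth year
Age = 2004 - 1987 = 17

17


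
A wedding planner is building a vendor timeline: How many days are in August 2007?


Month: August
Year: 2007
August is a 31-day month
Total: 31 days

31


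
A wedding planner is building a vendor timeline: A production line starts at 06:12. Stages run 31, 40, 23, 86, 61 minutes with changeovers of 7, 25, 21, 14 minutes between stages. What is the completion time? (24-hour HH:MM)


Start: 06:12 = 372 min from midnight
  after task 1 (31 min): 06:43
  after break (7 min): 06:50
  after task 2 (40 min): 07:30
  after break (25 min): 07:55
  after task 3 (23 min): 08:18
  after break (21 min): 08:39
  after task 4 (86 min): 10:05
  after break (14 min): 10:19
  after task 5 (61 min): 11:20
Total elapsed: 308 minutes
End time: 11:20

11:20


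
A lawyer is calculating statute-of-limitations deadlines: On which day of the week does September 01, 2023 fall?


Date: 2023-09-01
January 1, 2023 is a Sunday
Day of year: 244
Offset from Jan 1: 243 days
243 mod 7 = 5
Result: Friday

Friday


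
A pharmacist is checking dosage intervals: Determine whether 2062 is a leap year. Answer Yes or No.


Year: 2062
Divisible by 4? 2062 / 4 = 515.5 -> No
Not divisible by 4, so NOT a leap year

No


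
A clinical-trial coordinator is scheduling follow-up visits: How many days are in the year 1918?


Year: 1918
Check leap year rules:
Divisible by 4? No
1918 is not a leap year
Days: 365

365


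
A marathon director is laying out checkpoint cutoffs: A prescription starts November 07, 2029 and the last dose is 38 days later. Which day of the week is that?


Start: 2029-11-07 (Wednesday)
Step 1 - find target date: add 38 days
  2029-11-07 + 38 days = 2029-12-15
Step 2 - day of week:
  38 mod 7 = 3
  Wednesday + 3 days -> Saturday
Result: Saturday (2029-12-15)

Saturday


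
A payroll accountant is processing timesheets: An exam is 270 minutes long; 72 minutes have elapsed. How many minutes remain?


Total budget: 270 minutes
Time used: 72 minutes
Remaining: 270 - 72 = 198 minutes
Percent used: 26.7%
Percent remaining: 73.3%

198


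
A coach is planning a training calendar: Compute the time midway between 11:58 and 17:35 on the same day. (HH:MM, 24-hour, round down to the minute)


Start time: 11:58 = 718 minutes from midnight
End time: 17:35 = 1055 minutes from midnight
Sum: 718 + 1055 = 1773
Midpoint: 1773 / 2 = 886 minutes
Convert: 886 / 60 = 14 hours, 46 minutes
Result: 14:46

14:46


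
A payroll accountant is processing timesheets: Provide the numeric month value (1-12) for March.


Calendar month order:
2. February
3. March <--
4. April
March is month number 3

3


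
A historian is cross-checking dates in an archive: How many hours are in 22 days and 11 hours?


Days: 22
Extra hours: 11
Hours per day: 24
Days to hours: 22 x 24 = 528
Total: 528 + 11 = 539

539


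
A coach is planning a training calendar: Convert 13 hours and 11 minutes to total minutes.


Hours: 13
Extra minutes: 11
Minutes per hour: 60
Hours to minutes: 13 x 60 = 780
Total: 780 + 11 = 791

791


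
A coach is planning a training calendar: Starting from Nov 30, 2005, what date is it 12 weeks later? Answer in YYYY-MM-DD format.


Start: 2005-11-30
Weeks to add: 12
Convert to days: 12 x 7 = 84 days
Add 84 days to 2005-11-30
Result: 2006-02-22

2006-02-22


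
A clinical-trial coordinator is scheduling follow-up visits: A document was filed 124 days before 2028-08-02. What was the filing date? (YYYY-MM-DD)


Start: 2028-08-02
Subtracting 124 days
Days already passed in August: 2
After going back through August: 122 more days to subtract
July 2028: 31 days, 91 remaining
June 2028: 30 days, 61 remaining
May 2028: 31 days, 30 remaining
April 2028 has 30 days, need 30
Result: 2028-03-31

2028-03-31


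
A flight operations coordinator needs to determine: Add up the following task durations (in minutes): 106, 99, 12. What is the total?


Durations: 106, 99, 12
Running sum: 106
+ 99 = 205
+ 12 = 217
Total duration: 217 minutes
That is 3 hours and 37 minutes

217


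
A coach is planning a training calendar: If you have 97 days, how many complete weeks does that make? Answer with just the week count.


Total days: 97
Days per week: 7
Division: 97 / 7 = 13 remainder 6
Complete weeks: 13
Remaining days: 6

13


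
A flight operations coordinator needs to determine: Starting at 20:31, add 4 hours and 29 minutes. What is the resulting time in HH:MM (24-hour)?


Start time: 20:31
Adding: 4 hours 29 minutes
Minutes: 31 + 29 = 60
Minute overflow: 60 >= 60, so carry 1 hour, minutes = 0
Hours: 20 + 4 + 1 = 25
Hour wraparound: 25 mod 24 = 1
Result: 01:00

01:00


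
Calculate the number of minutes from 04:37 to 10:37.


Start time: 04:37 = 277 minutes from midnight
End time: 10:37 = 637 minutes from midnight
Difference: 637 - 277 = 360 minutes
That is 6 hours and 0 minutes

360


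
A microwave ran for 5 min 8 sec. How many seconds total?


Minutes: 5
Extra seconds: 8
Seconds per minute: 60
Minutes to seconds: 5 x 60 = 300
Total: 300 + 8 = 308

308


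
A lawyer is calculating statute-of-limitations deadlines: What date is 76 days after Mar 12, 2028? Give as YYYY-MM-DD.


Start: 2028-03-12
Adding 76 days
Days remaining in March: 19
After March: 57 days still to add
April 2028: 30 days, 27 remaining
May 2028 has 31 days, need 27
Result: 2028-05-27

2028-05-27


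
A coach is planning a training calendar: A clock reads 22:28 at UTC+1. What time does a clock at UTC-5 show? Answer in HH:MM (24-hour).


Local time: 22:28 at UTC+1 (offset 1h)
Target zone: UTC-5 (offset -5h)
Difference: -5 - (1) = -6 hours
Calculation: 22 + (-6) = 16
Result: 16:28

16:28


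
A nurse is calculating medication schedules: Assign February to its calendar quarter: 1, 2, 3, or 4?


Month: February (month 2)
Q1: January-March (months 1-3)
Q2: April-June (months 4-6)
Q3: July-September (months 7-9)
Q4: October-December (months 10-12)
Month 2 falls in Q1

1


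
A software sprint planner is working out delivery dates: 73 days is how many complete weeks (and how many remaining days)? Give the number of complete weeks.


Total days: 73
Days per week: 7
Division: 73 / 7 = 10 remainder 3
Complete weeks: 10
Remaining days: 3

10


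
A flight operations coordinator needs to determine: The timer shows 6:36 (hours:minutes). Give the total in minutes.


Hours: 6
Minutes: 36
Convert hours to minutes: 6 x 60 = 360
Add remaining minutes: 360 + 36 = 396

396


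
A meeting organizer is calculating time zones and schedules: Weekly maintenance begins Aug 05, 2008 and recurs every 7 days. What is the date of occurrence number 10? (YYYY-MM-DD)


First occurrence: 2008-08-05 (occurrence 1)
Each occurrence is 7 days after the previous.
Occurrence 10 is 9 weeks after the first.
9 weeks = 63 days
2008-08-05 + 63 days = 2008-10-07

2008-10-07


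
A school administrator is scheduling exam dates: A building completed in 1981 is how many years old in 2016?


Birth year: 1981
Current year: 2016
Age = current year - birth year
Age = 2016 - 1981 = 35

35


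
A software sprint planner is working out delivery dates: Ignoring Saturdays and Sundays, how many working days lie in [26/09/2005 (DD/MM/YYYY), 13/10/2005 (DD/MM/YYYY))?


Start: 2005-09-26 (Monday)
End (exclusive): 2005-10-13 (Thursday)
Total calendar days: 17
Full weeks: 17 // 7 = 2 -> 10 weekdays
Remaining 3 days starting on Monday:
  Mon(w), Tue(w), Wed(w) -> 3 weekdays
Total business days: 10 + 3 = 13

13


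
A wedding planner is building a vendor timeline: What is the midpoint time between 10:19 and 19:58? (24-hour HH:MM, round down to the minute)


Start time: 10:19 = 619 minutes from midnight
End time: 19:58 = 1198 minutes from midnight
Sum: 619 + 1198 = 1817
Midpoint: 1817 / 2 = 908 minutes
Convert: 908 / 60 = 15 hours, 8 minutes
Result: 15:08

15:08


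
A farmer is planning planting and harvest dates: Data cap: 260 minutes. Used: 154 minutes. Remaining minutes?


Total budget: 260 minutes
Time used: 154 minutes
Remaining: 260 - 154 = 106 minutes
Percent used: 59.2%
Percent remaining: 40.8%

106


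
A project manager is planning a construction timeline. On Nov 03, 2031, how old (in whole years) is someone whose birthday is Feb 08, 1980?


Birth: 1980-02-08
Reference: 2031-11-03
Year difference: 2031 - 1980 = 51
Has birthday (02-08) occurred by 11-03? Yes
Age in full years: 51

51


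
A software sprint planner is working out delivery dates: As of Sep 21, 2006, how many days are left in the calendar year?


Start: September 21, 2006
End: December 31, 2006
Days left in September: 9
October: 31
November: 30
December: 31
Sum of remaining months: 92
Total: 9 + 92 = 101

101


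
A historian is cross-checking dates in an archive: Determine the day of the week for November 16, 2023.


Date: 2023-11-16
January 1, 2023 is a Sunday
Day of year: 320
Offset from Jan 1: 319 days
319 mod 7 = 4
Result: Thursday

Thursday


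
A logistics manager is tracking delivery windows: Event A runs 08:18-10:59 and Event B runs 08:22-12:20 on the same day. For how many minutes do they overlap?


Interval A: [498, 659] minutes from midnight
Interval B: [502, 740] minutes from midnight
Overlap start = max(498, 502) = 502
Overlap end = min(659, 740) = 659
Overlap = 659 - 502 = 157 minutes

157


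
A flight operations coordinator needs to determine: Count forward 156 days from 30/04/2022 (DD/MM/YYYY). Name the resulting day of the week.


Start: 2022-04-30 (Saturday)
Step 1 - find target date: add 156 days
  2022-04-30 + 156 days = 2022-10-03
Step 2 - day of week:
  156 mod 7 = 2
  Saturday + 2 days -> Monday
Result: Monday (2022-10-03)

Monday


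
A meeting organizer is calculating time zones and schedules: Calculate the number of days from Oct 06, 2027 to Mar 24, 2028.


Start date: 2027-10-06
End date: 2028-03-24
Oct 2027: +26 days
Nov 2027: +30 days
Dec 2027: +31 days
... (3 more months)
Total: 170 days

170


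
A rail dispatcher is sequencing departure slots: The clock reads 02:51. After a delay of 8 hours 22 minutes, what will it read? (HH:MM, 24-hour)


Start time: 02:51
Adding: 8 hours 22 minutes
Minutes: 51 + 22 = 73
Minute overflow: 73 >= 60, so carry 1 hour, minutes = 13
Hours: 2 + 8 + 1 = 11
Result: 11:13

11:13
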